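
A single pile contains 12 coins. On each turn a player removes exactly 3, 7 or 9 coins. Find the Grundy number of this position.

0

Compute g(0), g(1), … for moves {3, 7, 9}:
k:     0  1  2  3  4  5  6  7  8  9 10 11 12
g(k):  0  0  0  1  1  1  0  2  2  1  3  3  0
So g(12) = 0.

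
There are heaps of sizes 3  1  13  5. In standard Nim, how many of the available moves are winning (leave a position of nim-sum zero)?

Bitwise XOR of the heap sizes:
  0011  (3)
  0001  (1)
  1101  (13)
  0101  (5)
  ----
  1010  (10)
The overall nim-sum is X = 10. A heap of size p has a winning move iff p XOR X < p (reduce it to p XOR X).
  3: 3 XOR 10 = 9 ≥ 3 — no move.
  1: 1 XOR 10 = 11 ≥ 1 — no move.
  13: 13 XOR 10 = 7 < 13 — winning move (to 7).
  5: 5 XOR 10 = 15 ≥ 5 — no move.
That gives 1 winning move.

1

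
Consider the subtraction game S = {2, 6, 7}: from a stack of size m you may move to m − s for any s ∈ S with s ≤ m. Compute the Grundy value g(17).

Grundy values for subtraction set {2, 6, 7}:
k:     0  1  2  3  4  5  6  7  8  9 10 11 12 13 14 15 16 17
g(k):  0  0  1  1  0  0  1  1  2  0  3  1  2  0  0  1  1  0
So g(17) = 0.

0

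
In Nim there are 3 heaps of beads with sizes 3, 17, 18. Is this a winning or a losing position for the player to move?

Losing position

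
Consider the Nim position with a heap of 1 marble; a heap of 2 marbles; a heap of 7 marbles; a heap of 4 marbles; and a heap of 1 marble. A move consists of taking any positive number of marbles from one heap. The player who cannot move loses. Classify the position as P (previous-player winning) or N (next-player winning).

Nim-sum: 1 XOR 2 XOR 7 XOR 4 XOR 1 = 1.
The nim-sum is 1 ≠ 0, so this is an N-position: the player to move can win.

N-position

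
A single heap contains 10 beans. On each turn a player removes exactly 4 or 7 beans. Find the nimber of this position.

Compute g(0), g(1), … for moves {4, 7}:
g(0) = mex{} = 0
g(1) = mex{} = 0
g(2) = mex{} = 0
g(3) = mex{} = 0
g(4) = mex{0} = 1
g(5) = mex{0} = 1
g(6) = mex{0} = 1
g(7) = mex{0} = 1
g(8) = mex{0,1} = 2
g(9) = mex{0,1} = 2
g(10) = mex{0,1} = 2
So g(10) = 2.

2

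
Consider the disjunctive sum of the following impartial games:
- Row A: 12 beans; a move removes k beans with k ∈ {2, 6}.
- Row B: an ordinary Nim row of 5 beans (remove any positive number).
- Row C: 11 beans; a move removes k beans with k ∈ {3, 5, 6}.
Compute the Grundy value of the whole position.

5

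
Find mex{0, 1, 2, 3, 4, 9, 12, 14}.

The values 0, 1, 2, 3, 4 are all present; 5 is the first non-negative integer missing from the set.

5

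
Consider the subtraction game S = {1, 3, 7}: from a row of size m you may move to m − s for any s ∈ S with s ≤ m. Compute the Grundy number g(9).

Compute g(0), g(1), … for moves {1, 3, 7}:
k:     0  1  2  3  4  5  6  7  8  9
g(k):  0  1  0  1  0  1  0  1  0  1
So g(9) = 1.

1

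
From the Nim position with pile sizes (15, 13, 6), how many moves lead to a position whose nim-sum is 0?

3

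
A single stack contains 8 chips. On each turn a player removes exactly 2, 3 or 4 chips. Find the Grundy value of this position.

1

Compute g(0), g(1), … for moves {2, 3, 4}:
g(0) = mex{} = 0
g(1) = mex{} = 0
g(2) = mex{0} = 1
g(3) = mex{0} = 1
g(4) = mex{0,1} = 2
g(5) = mex{0,1} = 2
g(6) = mex{1,2} = 0
g(7) = mex{1,2} = 0
g(8) = mex{0,2} = 1
So g(8) = 1.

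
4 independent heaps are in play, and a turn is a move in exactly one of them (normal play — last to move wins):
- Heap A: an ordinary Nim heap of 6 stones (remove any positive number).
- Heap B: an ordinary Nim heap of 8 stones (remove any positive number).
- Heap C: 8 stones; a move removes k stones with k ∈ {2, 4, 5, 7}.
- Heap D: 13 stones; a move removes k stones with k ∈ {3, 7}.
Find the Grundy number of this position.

11

Heap A is a plain Nim heap of size 6, so its Grundy value is 6.
Heap B is a plain Nim heap of size 8, so its Grundy value is 8.
Build the Grundy sequence for heap C with g(k) = mex{g(k−s) : s ∈ {2, 4, 5, 7}, s ≤ k}:
g(0) = mex{} = 0
g(1) = mex{} = 0
g(2) = mex{0} = 1
g(3) = mex{0} = 1
g(4) = mex{0,1} = 2
g(5) = mex{0,1} = 2
g(6) = mex{0,1,2} = 3
g(7) = mex{0,1,2} = 3
g(8) = mex{0,1,2,3} = 4
So g(8) = 4.
Grundy values for heap D (subtraction set {3, 7}):
k:     0  1  2  3  4  5  6  7  8  9 10 11 12 13
g(k):  0  0  0  1  1  1  0  2  2  1  0  0  0  1
So g(13) = 1.
By the Sprague-Grundy theorem, the Grundy value of a sum of independent games is the XOR of the component values.
Combined value = 6 ⊕ 8 ⊕ 4 ⊕ 1 = 11.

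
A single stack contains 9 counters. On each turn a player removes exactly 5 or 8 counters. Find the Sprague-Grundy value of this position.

1

Build the Grundy sequence with g(k) = mex{g(k−s) : s ∈ {5, 8}, s ≤ k}:
k:     0  1  2  3  4  5  6  7  8  9
g(k):  0  0  0  0  0  1  1  1  1  1
So g(9) = 1.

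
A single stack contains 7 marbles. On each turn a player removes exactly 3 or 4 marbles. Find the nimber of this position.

0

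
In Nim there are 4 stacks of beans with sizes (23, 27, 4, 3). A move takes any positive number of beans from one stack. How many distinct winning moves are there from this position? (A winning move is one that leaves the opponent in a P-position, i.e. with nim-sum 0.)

In binary:
  10111  (23)
  11011  (27)
  00100  (4)
  00011  (3)
  -----
  01011  (11)
The overall nim-sum is X = 11. A stack of size p has a winning move iff p XOR X < p (reduce it to p XOR X).
  23: 23 XOR 11 = 28 ≥ 23 — no move.
  27: 27 XOR 11 = 16 < 27 — winning move (to 16).
  4: 4 XOR 11 = 15 ≥ 4 — no move.
  3: 3 XOR 11 = 8 ≥ 3 — no move.
That gives 1 winning move.

1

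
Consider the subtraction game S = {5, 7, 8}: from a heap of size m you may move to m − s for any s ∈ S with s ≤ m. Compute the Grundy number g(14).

Build the Grundy sequence with g(k) = mex{g(k−s) : s ∈ {5, 7, 8}, s ≤ k}:
g(0) = mex{} = 0
g(1) = mex{} = 0
g(2) = mex{} = 0
g(3) = mex{} = 0
g(4) = mex{} = 0
g(5) = mex{0} = 1
g(6) = mex{0} = 1
g(7) = mex{0} = 1
g(8) = mex{0} = 1
g(9) = mex{0} = 1
g(10) = mex{0,1} = 2
g(11) = mex{0,1} = 2
g(12) = mex{0,1} = 2
g(13) = mex{1} = 0
g(14) = mex{1} = 0
So g(14) = 0.

0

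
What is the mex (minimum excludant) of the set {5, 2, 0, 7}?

1

0 is in the set but 1 is not, so the mex is 1.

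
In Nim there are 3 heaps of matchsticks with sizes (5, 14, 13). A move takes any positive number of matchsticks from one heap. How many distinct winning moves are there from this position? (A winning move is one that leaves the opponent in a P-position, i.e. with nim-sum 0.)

3

Nim-sum: 5 ⊕ 14 ⊕ 13 = 6.
The overall nim-sum is X = 6. A heap of size p has a winning move iff p XOR X < p (reduce it to p XOR X).
  5: 5 XOR 6 = 3 < 5 — winning move (to 3).
  14: 14 XOR 6 = 8 < 14 — winning move (to 8).
  13: 13 XOR 6 = 11 < 13 — winning move (to 11).
That gives 3 winning moves.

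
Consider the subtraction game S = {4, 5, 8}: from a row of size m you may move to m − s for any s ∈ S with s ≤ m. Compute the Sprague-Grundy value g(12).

Grundy values for subtraction set {4, 5, 8}:
k:     0  1  2  3  4  5  6  7  8  9 10 11 12
g(k):  0  0  0  0  1  1  1  1  2  2  2  2  0
So g(12) = 0.

0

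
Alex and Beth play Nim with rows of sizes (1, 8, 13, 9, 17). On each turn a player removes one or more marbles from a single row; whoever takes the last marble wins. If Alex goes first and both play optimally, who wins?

Compute the nim-sum pairwise:
1 ^ 8 = 9
9 ^ 13 = 4
4 ^ 9 = 13
13 ^ 17 = 28
The nim-sum is 28 ≠ 0, so this is an N-position: the player to move can win; Alex has a winning move.

Alex wins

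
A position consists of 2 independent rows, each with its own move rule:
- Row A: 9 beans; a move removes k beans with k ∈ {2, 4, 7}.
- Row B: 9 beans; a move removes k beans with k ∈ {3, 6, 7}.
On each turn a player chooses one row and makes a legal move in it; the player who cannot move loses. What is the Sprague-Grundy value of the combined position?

3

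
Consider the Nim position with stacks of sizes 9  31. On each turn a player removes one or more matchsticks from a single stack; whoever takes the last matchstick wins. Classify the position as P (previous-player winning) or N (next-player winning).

N-position

Compute the nim-sum pairwise:
9 ^ 31 = 22
The nim-sum is 22 ≠ 0, so this is an N-position: the player to move can win.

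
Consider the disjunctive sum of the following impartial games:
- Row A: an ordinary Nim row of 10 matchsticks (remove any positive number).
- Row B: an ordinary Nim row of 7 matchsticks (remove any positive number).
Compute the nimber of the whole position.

13

Row A is a plain Nim row of size 10, so its Grundy value is 10.
Row B is a plain Nim row of size 7, so its Grundy value is 7.
The value of a disjunctive sum is the nim-sum of the parts.
Combined value = 10 ⊕ 7 = 13.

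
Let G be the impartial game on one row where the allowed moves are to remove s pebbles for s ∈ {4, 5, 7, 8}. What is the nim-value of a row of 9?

Grundy values for subtraction set {4, 5, 7, 8}:
g(0) = mex{} = 0
g(1) = mex{} = 0
g(2) = mex{} = 0
g(3) = mex{} = 0
g(4) = mex{0} = 1
g(5) = mex{0} = 1
g(6) = mex{0} = 1
g(7) = mex{0} = 1
g(8) = mex{0,1} = 2
g(9) = mex{0,1} = 2
So g(9) = 2.

2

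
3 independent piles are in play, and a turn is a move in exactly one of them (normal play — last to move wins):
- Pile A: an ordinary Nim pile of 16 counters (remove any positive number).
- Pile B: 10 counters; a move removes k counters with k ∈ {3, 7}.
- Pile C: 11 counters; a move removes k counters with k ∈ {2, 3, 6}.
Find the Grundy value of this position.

17

Pile A is a plain Nim pile of size 16, so its Grundy value is 16.
Grundy values for pile B (subtraction set {3, 7}):
g(0) = mex{} = 0
g(1) = mex{} = 0
g(2) = mex{} = 0
g(3) = mex{0} = 1
g(4) = mex{0} = 1
g(5) = mex{0} = 1
g(6) = mex{1} = 0
g(7) = mex{0,1} = 2
g(8) = mex{0,1} = 2
g(9) = mex{0} = 1
g(10) = mex{1,2} = 0
So g(10) = 0.
Build the Grundy sequence for pile C with g(k) = mex{g(k−s) : s ∈ {2, 3, 6}, s ≤ k}:
k:     0  1  2  3  4  5  6  7  8  9 10 11
g(k):  0  0  1  1  2  0  3  1  2  0  0  1
So g(11) = 1.
The value of a disjunctive sum is the nim-sum of the parts.
Combined value = 16 ⊕ 0 ⊕ 1 = 17.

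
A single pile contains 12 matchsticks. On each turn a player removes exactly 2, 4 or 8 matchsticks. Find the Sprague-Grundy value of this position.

0

Build the Grundy sequence with g(k) = mex{g(k−s) : s ∈ {2, 4, 8}, s ≤ k}:
k:     0  1  2  3  4  5  6  7  8  9 10 11 12
g(k):  0  0  1  1  2  2  0  0  1  1  2  2  0
So g(12) = 0.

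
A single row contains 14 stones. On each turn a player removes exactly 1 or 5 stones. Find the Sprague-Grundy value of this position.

0

Compute g(0), g(1), … for moves {1, 5}:
g(0) = mex{} = 0
g(1) = mex{0} = 1
g(2) = mex{1} = 0
g(3) = mex{0} = 1
g(4) = mex{1} = 0
g(5) = mex{0} = 1
g(6) = mex{1} = 0
g(7) = mex{0} = 1
g(8) = mex{1} = 0
g(9) = mex{0} = 1
g(10) = mex{1} = 0
g(11) = mex{0} = 1
g(12) = mex{1} = 0
g(13) = mex{0} = 1
g(14) = mex{1} = 0
So g(14) = 0.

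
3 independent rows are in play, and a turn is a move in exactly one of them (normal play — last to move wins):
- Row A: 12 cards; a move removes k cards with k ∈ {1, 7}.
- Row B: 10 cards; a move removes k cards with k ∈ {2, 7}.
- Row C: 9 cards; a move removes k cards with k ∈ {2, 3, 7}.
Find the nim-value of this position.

2

For row A, compute g(0), g(1), … with moves {1, 7}:
k:     0  1  2  3  4  5  6  7  8  9 10 11 12
g(k):  0  1  0  1  0  1  0  1  0  1  0  1  0
So g(12) = 0.
For row B, compute g(0), g(1), … with moves {2, 7}:
g(0) = mex{} = 0
g(1) = mex{} = 0
g(2) = mex{0} = 1
g(3) = mex{0} = 1
g(4) = mex{1} = 0
g(5) = mex{1} = 0
g(6) = mex{0} = 1
g(7) = mex{0} = 1
g(8) = mex{0,1} = 2
g(9) = mex{1} = 0
g(10) = mex{1,2} = 0
So g(10) = 0.
For row C, compute g(0), g(1), … with moves {2, 3, 7}:
g(0) = mex{} = 0
g(1) = mex{} = 0
g(2) = mex{0} = 1
g(3) = mex{0} = 1
g(4) = mex{0,1} = 2
g(5) = mex{1} = 0
g(6) = mex{1,2} = 0
g(7) = mex{0,2} = 1
g(8) = mex{0} = 1
g(9) = mex{0,1} = 2
So g(9) = 2.
The value of a disjunctive sum is the nim-sum of the parts.
Combined value = 0 XOR 0 XOR 2 = 2.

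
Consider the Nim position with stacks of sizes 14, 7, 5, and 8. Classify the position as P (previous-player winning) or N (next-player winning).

N-position

Bitwise XOR of the heap sizes:
  1110  (14)
  0111  (7)
  0101  (5)
  1000  (8)
  ----
  0100  (4)
The nim-sum is 4 ≠ 0, so this is an N-position: the player to move can win.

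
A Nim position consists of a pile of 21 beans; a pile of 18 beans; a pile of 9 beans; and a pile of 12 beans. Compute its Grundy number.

2

Bitwise XOR of the heap sizes:
  10101  (21)
  10010  (18)
  01001  (9)
  01100  (12)
  -----
  00010  (2)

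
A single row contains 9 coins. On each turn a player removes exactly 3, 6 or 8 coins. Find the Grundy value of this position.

3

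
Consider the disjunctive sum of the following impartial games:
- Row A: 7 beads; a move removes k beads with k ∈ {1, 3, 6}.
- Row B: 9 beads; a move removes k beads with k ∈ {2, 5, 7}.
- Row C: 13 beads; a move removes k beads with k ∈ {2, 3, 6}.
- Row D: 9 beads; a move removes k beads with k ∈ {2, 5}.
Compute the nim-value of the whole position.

Build the Grundy sequence for row A with g(k) = mex{g(k−s) : s ∈ {1, 3, 6}, s ≤ k}:
k:     0  1  2  3  4  5  6  7
g(k):  0  1  0  1  0  1  2  3
So g(7) = 3.
Grundy values for row B (subtraction set {2, 5, 7}):
k:     0  1  2  3  4  5  6  7  8  9
g(k):  0  0  1  1  0  2  1  3  2  2
So g(9) = 2.
Grundy values for row C (subtraction set {2, 3, 6}):
g(0) = mex{} = 0
g(1) = mex{} = 0
g(2) = mex{0} = 1
g(3) = mex{0} = 1
g(4) = mex{0,1} = 2
g(5) = mex{1} = 0
g(6) = mex{0,1,2} = 3
g(7) = mex{0,2} = 1
g(8) = mex{0,1,3} = 2
g(9) = mex{1,3} = 0
g(10) = mex{1,2} = 0
g(11) = mex{0,2} = 1
g(12) = mex{0,3} = 1
g(13) = mex{0,1} = 2
So g(13) = 2.
For row D, compute g(0), g(1), … with moves {2, 5}:
g(0) = mex{} = 0
g(1) = mex{} = 0
g(2) = mex{0} = 1
g(3) = mex{0} = 1
g(4) = mex{1} = 0
g(5) = mex{0,1} = 2
g(6) = mex{0} = 1
g(7) = mex{1,2} = 0
g(8) = mex{1} = 0
g(9) = mex{0} = 1
So g(9) = 1.
The value of a disjunctive sum is the nim-sum of the parts.
Combined value = 3 ⊕ 2 ⊕ 2 ⊕ 1 = 2.

2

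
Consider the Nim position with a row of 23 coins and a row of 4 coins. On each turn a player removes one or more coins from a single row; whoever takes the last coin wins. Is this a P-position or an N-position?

Compute the nim-sum pairwise:
23 ^ 4 = 19
The nim-sum is 19 ≠ 0, so this is an N-position: the player to move can win.

N-position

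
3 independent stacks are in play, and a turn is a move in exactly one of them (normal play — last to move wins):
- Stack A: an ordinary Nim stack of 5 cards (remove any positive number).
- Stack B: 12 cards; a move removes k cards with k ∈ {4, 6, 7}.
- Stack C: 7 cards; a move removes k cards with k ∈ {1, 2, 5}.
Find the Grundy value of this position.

4

Stack A is a plain Nim stack of size 5, so its Grundy value is 5.
Grundy values for stack B (subtraction set {4, 6, 7}):
k:     0  1  2  3  4  5  6  7  8  9 10 11 12
g(k):  0  0  0  0  1  1  1  1  2  2  2  0  0
So g(12) = 0.
For stack C, compute g(0), g(1), … with moves {1, 2, 5}:
g(0) = mex{} = 0
g(1) = mex{0} = 1
g(2) = mex{0,1} = 2
g(3) = mex{1,2} = 0
g(4) = mex{0,2} = 1
g(5) = mex{0,1} = 2
g(6) = mex{1,2} = 0
g(7) = mex{0,2} = 1
So g(7) = 1.
The value of a disjunctive sum is the nim-sum of the parts.
Combined value = 5 XOR 0 XOR 1 = 4.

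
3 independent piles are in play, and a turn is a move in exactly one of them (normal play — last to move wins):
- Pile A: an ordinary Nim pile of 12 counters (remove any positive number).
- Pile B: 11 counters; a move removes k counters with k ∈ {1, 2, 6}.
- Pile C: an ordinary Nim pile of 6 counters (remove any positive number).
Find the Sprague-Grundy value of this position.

Pile A is a plain Nim pile of size 12, so its Grundy value is 12.
Grundy values for pile B (subtraction set {1, 2, 6}):
k:     0  1  2  3  4  5  6  7  8  9 10 11
g(k):  0  1  2  0  1  2  3  0  1  2  0  1
So g(11) = 1.
Pile C is a plain Nim pile of size 6, so its Grundy value is 6.
By the Sprague-Grundy theorem, the Grundy value of a sum of independent games is the XOR of the component values.
Combined value = 12 XOR 1 XOR 6 = 11.

11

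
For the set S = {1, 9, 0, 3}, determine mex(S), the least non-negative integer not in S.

2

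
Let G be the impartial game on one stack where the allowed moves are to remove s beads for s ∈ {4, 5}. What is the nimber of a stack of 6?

Build the Grundy sequence with g(k) = mex{g(k−s) : s ∈ {4, 5}, s ≤ k}:
g(0) = mex{} = 0
g(1) = mex{} = 0
g(2) = mex{} = 0
g(3) = mex{} = 0
g(4) = mex{0} = 1
g(5) = mex{0} = 1
g(6) = mex{0} = 1
So g(6) = 1.

1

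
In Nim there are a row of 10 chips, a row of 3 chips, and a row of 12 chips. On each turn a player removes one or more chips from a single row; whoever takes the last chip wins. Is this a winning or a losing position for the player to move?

Winning position

Compute the nim-sum pairwise:
10 ^ 3 = 9
9 ^ 12 = 5
The nim-sum is 5 ≠ 0, so this is an N-position: the player to move can win.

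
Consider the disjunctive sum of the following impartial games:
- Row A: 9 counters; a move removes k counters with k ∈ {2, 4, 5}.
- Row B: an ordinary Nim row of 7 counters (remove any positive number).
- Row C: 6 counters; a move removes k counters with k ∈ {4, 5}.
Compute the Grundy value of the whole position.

For row A, compute g(0), g(1), … with moves {2, 4, 5}:
k:     0  1  2  3  4  5  6  7  8  9
g(k):  0  0  1  1  2  2  3  0  0  1
So g(9) = 1.
Row B is a plain Nim row of size 7, so its Grundy value is 7.
Build the Grundy sequence for row C with g(k) = mex{g(k−s) : s ∈ {4, 5}, s ≤ k}:
g(0) = mex{} = 0
g(1) = mex{} = 0
g(2) = mex{} = 0
g(3) = mex{} = 0
g(4) = mex{0} = 1
g(5) = mex{0} = 1
g(6) = mex{0} = 1
So g(6) = 1.
The value of a disjunctive sum is the nim-sum of the parts.
Combined value = 1 ⊕ 7 ⊕ 1 = 7.

7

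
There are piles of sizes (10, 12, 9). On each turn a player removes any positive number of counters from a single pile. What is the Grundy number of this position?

Compute the nim-sum pairwise:
10 XOR 12 = 6
6 XOR 9 = 15

15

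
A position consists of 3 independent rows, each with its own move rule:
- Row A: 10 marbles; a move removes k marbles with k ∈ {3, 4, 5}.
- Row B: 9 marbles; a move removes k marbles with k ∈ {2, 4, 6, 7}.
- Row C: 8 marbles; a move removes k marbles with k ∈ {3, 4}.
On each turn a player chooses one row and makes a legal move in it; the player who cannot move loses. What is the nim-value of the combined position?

For row A, compute g(0), g(1), … with moves {3, 4, 5}:
k:     0  1  2  3  4  5  6  7  8  9 10
g(k):  0  0  0  1  1  1  2  2  0  0  0
So g(10) = 0.
Build the Grundy sequence for row B with g(k) = mex{g(k−s) : s ∈ {2, 4, 6, 7}, s ≤ k}:
g(0) = mex{} = 0
g(1) = mex{} = 0
g(2) = mex{0} = 1
g(3) = mex{0} = 1
g(4) = mex{0,1} = 2
g(5) = mex{0,1} = 2
g(6) = mex{0,1,2} = 3
g(7) = mex{0,1,2} = 3
g(8) = mex{0,1,2,3} = 4
g(9) = mex{1,2,3} = 0
So g(9) = 0.
Grundy values for row C (subtraction set {3, 4}):
g(0) = mex{} = 0
g(1) = mex{} = 0
g(2) = mex{} = 0
g(3) = mex{0} = 1
g(4) = mex{0} = 1
g(5) = mex{0} = 1
g(6) = mex{0,1} = 2
g(7) = mex{1} = 0
g(8) = mex{1} = 0
So g(8) = 0.
The value of a disjunctive sum is the nim-sum of the parts.
Combined value = 0 ⊕ 0 ⊕ 0 = 0.

0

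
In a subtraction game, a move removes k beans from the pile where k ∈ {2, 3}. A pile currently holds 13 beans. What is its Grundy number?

Grundy values for subtraction set {2, 3}:
g(0) = mex{} = 0
g(1) = mex{} = 0
g(2) = mex{0} = 1
g(3) = mex{0} = 1
g(4) = mex{0,1} = 2
g(5) = mex{1} = 0
g(6) = mex{1,2} = 0
g(7) = mex{0,2} = 1
g(8) = mex{0} = 1
g(9) = mex{0,1} = 2
g(10) = mex{1} = 0
g(11) = mex{1,2} = 0
g(12) = mex{0,2} = 1
g(13) = mex{0} = 1
So g(13) = 1.

1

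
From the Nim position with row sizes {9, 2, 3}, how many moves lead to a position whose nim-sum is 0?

1

Compute the nim-sum pairwise:
9 ⊕ 2 = 11
11 ⊕ 3 = 8
The overall nim-sum is X = 8. A row of size p has a winning move iff p XOR X < p (reduce it to p XOR X).
  9: 9 XOR 8 = 1 < 9 — winning move (to 1).
  2: 2 XOR 8 = 10 ≥ 2 — no move.
  3: 3 XOR 8 = 11 ≥ 3 — no move.
That gives 1 winning move.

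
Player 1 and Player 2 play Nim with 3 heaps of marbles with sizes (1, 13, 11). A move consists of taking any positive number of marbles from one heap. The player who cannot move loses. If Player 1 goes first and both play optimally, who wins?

Player 1 wins

Nim-sum: 1 ^ 13 ^ 11 = 7.
The nim-sum is 7 ≠ 0, so this is an N-position: the player to move can win; Player 1 has a winning move.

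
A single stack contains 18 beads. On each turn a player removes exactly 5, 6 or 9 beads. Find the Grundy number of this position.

Grundy values for subtraction set {5, 6, 9}:
k:     0  1  2  3  4  5  6  7  8  9 10 11 12 13 14 15 16 17 18
g(k):  0  0  0  0  0  1  1  1  1  1  2  2  2  2  0  0  0  0  0
So g(18) = 0.

0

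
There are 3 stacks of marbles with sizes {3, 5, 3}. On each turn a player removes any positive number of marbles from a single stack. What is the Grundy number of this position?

5

Nim-sum: 3 XOR 5 XOR 3 = 5.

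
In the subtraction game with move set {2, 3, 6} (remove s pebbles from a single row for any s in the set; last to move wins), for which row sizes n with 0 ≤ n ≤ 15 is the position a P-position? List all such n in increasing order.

Build the Grundy sequence with g(k) = mex{g(k−s) : s ∈ {2, 3, 6}, s ≤ k}:
k:     0  1  2  3  4  5  6  7  8  9 10 11 12 13 14 15
g(k):  0  0  1  1  2  0  3  1  2  0  0  1  1  2  0  3
The P-positions (g = 0) in 0..15 are 0, 1, 5, 9, 10, 14.

0, 1, 5, 9, 10, 14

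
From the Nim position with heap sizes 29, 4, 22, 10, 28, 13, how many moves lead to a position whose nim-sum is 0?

Nim-sum: 29 ⊕ 4 ⊕ 22 ⊕ 10 ⊕ 28 ⊕ 13 = 20.
The overall nim-sum is X = 20. A heap of size p has a winning move iff p XOR X < p (reduce it to p XOR X).
  29: 29 XOR 20 = 9 < 29 — winning move (to 9).
  4: 4 XOR 20 = 16 ≥ 4 — no move.
  22: 22 XOR 20 = 2 < 22 — winning move (to 2).
  10: 10 XOR 20 = 30 ≥ 10 — no move.
  28: 28 XOR 20 = 8 < 28 — winning move (to 8).
  13: 13 XOR 20 = 25 ≥ 13 — no move.
That gives 3 winning moves.

3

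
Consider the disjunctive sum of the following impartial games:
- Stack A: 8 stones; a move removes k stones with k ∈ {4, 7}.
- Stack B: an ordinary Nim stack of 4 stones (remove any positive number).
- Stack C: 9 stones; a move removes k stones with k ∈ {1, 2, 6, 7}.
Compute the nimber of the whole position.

For stack A, compute g(0), g(1), … with moves {4, 7}:
k:     0  1  2  3  4  5  6  7  8
g(k):  0  0  0  0  1  1  1  1  2
So g(8) = 2.
Stack B is a plain Nim stack of size 4, so its Grundy value is 4.
Grundy values for stack C (subtraction set {1, 2, 6, 7}):
g(0) = mex{} = 0
g(1) = mex{0} = 1
g(2) = mex{0,1} = 2
g(3) = mex{1,2} = 0
g(4) = mex{0,2} = 1
g(5) = mex{0,1} = 2
g(6) = mex{0,1,2} = 3
g(7) = mex{0,1,2,3} = 4
g(8) = mex{1,2,3,4} = 0
g(9) = mex{0,2,4} = 1
So g(9) = 1.
By the Sprague-Grundy theorem, the Grundy value of a sum of independent games is the XOR of the component values.
Combined value = 2 ⊕ 4 ⊕ 1 = 7.

7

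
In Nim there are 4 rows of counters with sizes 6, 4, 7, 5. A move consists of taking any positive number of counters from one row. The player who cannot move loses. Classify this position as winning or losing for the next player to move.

Nim-sum: 6 ⊕ 4 ⊕ 7 ⊕ 5 = 0.
The nim-sum is 0, so this is a P-position: the player to move is in a losing position under optimal play.

Losing position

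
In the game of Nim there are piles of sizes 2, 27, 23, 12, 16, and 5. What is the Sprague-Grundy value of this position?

23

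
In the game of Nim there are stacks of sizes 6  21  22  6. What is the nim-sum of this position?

3

Nim-sum: 6 XOR 21 XOR 22 XOR 6 = 3.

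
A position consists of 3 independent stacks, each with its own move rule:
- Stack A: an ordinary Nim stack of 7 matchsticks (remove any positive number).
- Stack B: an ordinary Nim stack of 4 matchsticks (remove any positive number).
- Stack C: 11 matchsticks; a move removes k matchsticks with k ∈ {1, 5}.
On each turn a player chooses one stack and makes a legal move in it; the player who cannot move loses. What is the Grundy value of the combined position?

Stack A is a plain Nim stack of size 7, so its Grundy value is 7.
Stack B is a plain Nim stack of size 4, so its Grundy value is 4.
Build the Grundy sequence for stack C with g(k) = mex{g(k−s) : s ∈ {1, 5}, s ≤ k}:
k:     0  1  2  3  4  5  6  7  8  9 10 11
g(k):  0  1  0  1  0  1  0  1  0  1  0  1
So g(11) = 1.
The value of a disjunctive sum is the nim-sum of the parts.
Combined value = 7 XOR 4 XOR 1 = 2.

2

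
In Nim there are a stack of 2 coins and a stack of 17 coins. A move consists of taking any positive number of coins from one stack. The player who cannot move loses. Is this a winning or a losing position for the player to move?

Winning position

Compute the nim-sum pairwise:
2 ⊕ 17 = 19
The nim-sum is 19 ≠ 0, so this is an N-position: the player to move can win.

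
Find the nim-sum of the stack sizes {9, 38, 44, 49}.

Write each in binary and XOR column by column:
  001001  (9)
  100110  (38)
  101100  (44)
  110001  (49)
  ------
  110010  (50)

50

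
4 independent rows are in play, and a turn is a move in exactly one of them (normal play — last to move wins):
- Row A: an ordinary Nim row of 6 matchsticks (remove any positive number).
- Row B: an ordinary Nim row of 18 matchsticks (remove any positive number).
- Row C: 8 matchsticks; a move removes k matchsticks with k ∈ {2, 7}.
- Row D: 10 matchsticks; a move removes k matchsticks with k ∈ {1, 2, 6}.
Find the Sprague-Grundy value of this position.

Row A is a plain Nim row of size 6, so its Grundy value is 6.
Row B is a plain Nim row of size 18, so its Grundy value is 18.
Grundy values for row C (subtraction set {2, 7}):
k:     0  1  2  3  4  5  6  7  8
g(k):  0  0  1  1  0  0  1  1  2
So g(8) = 2.
Build the Grundy sequence for row D with g(k) = mex{g(k−s) : s ∈ {1, 2, 6}, s ≤ k}:
g(0) = mex{} = 0
g(1) = mex{0} = 1
g(2) = mex{0,1} = 2
g(3) = mex{1,2} = 0
g(4) = mex{0,2} = 1
g(5) = mex{0,1} = 2
g(6) = mex{0,1,2} = 3
g(7) = mex{1,2,3} = 0
g(8) = mex{0,2,3} = 1
g(9) = mex{0,1} = 2
g(10) = mex{1,2} = 0
So g(10) = 0.
By the Sprague-Grundy theorem, the Grundy value of a sum of independent games is the XOR of the component values.
Combined value = 6 ⊕ 18 ⊕ 2 ⊕ 0 = 22.

22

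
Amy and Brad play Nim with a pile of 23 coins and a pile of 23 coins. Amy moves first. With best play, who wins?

Brad wins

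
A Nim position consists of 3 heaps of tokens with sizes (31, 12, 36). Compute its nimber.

Nim-sum: 31 ⊕ 12 ⊕ 36 = 55.

55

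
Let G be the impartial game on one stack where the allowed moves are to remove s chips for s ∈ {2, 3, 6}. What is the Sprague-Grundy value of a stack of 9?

0

Compute g(0), g(1), … for moves {2, 3, 6}:
g(0) = mex{} = 0
g(1) = mex{} = 0
g(2) = mex{0} = 1
g(3) = mex{0} = 1
g(4) = mex{0,1} = 2
g(5) = mex{1} = 0
g(6) = mex{0,1,2} = 3
g(7) = mex{0,2} = 1
g(8) = mex{0,1,3} = 2
g(9) = mex{1,3} = 0
So g(9) = 0.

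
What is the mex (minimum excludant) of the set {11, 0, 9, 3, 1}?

2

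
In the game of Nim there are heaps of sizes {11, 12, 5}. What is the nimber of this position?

Bitwise XOR of the heap sizes:
  1011  (11)
  1100  (12)
  0101  (5)
  ----
  0010  (2)

2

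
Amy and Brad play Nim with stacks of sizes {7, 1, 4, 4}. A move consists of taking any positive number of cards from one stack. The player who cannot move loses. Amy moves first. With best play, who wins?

Write each in binary and XOR column by column:
  111  (7)
  001  (1)
  100  (4)
  100  (4)
  ---
  110  (6)
The nim-sum is 6 ≠ 0, so this is an N-position: the player to move can win; Amy has a winning move.

Amy wins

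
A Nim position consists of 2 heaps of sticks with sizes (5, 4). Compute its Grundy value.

1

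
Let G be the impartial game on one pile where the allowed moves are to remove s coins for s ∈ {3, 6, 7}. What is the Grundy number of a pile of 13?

1

Grundy values for subtraction set {3, 6, 7}:
g(0) = mex{} = 0
g(1) = mex{} = 0
g(2) = mex{} = 0
g(3) = mex{0} = 1
g(4) = mex{0} = 1
g(5) = mex{0} = 1
g(6) = mex{0,1} = 2
g(7) = mex{0,1} = 2
g(8) = mex{0,1} = 2
g(9) = mex{0,1,2} = 3
g(10) = mex{1,2} = 0
g(11) = mex{1,2} = 0
g(12) = mex{1,2,3} = 0
g(13) = mex{0,2} = 1
So g(13) = 1.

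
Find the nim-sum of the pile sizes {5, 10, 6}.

9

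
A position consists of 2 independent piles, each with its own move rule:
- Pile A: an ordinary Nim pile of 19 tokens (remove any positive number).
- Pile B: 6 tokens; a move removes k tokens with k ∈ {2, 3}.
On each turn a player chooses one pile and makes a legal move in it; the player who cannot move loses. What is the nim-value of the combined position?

Pile A is a plain Nim pile of size 19, so its Grundy value is 19.
For pile B, compute g(0), g(1), … with moves {2, 3}:
g(0) = mex{} = 0
g(1) = mex{} = 0
g(2) = mex{0} = 1
g(3) = mex{0} = 1
g(4) = mex{0,1} = 2
g(5) = mex{1} = 0
g(6) = mex{1,2} = 0
So g(6) = 0.
The value of a disjunctive sum is the nim-sum of the parts.
Combined value = 19 XOR 0 = 19.

19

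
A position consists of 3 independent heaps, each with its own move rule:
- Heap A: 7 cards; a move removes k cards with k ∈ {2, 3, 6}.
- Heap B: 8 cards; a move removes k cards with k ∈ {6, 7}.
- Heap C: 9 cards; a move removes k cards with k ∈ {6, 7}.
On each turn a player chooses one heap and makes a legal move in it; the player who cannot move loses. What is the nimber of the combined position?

For heap A, compute g(0), g(1), … with moves {2, 3, 6}:
k:     0  1  2  3  4  5  6  7
g(k):  0  0  1  1  2  0  3  1
So g(7) = 1.
Build the Grundy sequence for heap B with g(k) = mex{g(k−s) : s ∈ {6, 7}, s ≤ k}:
k:     0  1  2  3  4  5  6  7  8
g(k):  0  0  0  0  0  0  1  1  1
So g(8) = 1.
Build the Grundy sequence for heap C with g(k) = mex{g(k−s) : s ∈ {6, 7}, s ≤ k}:
g(0) = mex{} = 0
g(1) = mex{} = 0
g(2) = mex{} = 0
g(3) = mex{} = 0
g(4) = mex{} = 0
g(5) = mex{} = 0
g(6) = mex{0} = 1
g(7) = mex{0} = 1
g(8) = mex{0} = 1
g(9) = mex{0} = 1
So g(9) = 1.
By the Sprague-Grundy theorem, the Grundy value of a sum of independent games is the XOR of the component values.
Combined value = 1 ⊕ 1 ⊕ 1 = 1.

1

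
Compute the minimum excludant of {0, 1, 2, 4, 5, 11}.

3

The values 0, 1, 2 are all present; 3 is the first non-negative integer missing from the set.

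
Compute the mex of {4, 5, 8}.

0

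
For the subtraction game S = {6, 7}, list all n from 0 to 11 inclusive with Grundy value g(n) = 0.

0, 1, 2, 3, 4, 5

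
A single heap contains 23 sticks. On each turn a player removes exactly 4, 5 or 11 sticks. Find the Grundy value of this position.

Compute g(0), g(1), … for moves {4, 5, 11}:
k:     0  1  2  3  4  5  6  7  8  9 10 11 12 13 14 15 16 17 18 19 20 21 22 23
g(k):  0  0  0  0  1  1  1  1  2  0  0  2  3  1  1  3  0  0  0  0  1  1  1  1
So g(23) = 1.

1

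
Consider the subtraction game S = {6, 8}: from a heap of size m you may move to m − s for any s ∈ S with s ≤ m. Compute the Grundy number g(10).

1

Compute g(0), g(1), … for moves {6, 8}:
k:     0  1  2  3  4  5  6  7  8  9 10
g(k):  0  0  0  0  0  0  1  1  1  1  1
So g(10) = 1.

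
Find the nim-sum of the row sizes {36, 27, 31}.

32

Nim-sum: 36 ⊕ 27 ⊕ 31 = 32.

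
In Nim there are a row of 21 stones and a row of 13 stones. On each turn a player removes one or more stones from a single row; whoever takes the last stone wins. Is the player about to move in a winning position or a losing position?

Winning position

Compute the nim-sum pairwise:
21 ⊕ 13 = 24
The nim-sum is 24 ≠ 0, so this is an N-position: the player to move can win.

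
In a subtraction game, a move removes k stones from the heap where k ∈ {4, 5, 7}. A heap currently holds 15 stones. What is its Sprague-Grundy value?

Build the Grundy sequence with g(k) = mex{g(k−s) : s ∈ {4, 5, 7}, s ≤ k}:
k:     0  1  2  3  4  5  6  7  8  9 10 11 12 13 14 15
g(k):  0  0  0  0  1  1  1  1  2  2  2  0  0  0  0  1
So g(15) = 1.

1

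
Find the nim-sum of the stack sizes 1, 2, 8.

Compute the nim-sum pairwise:
1 ^ 2 = 3
3 ^ 8 = 11

11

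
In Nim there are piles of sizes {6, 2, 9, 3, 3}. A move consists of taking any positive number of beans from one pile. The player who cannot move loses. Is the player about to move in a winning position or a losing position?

In binary:
  0110  (6)
  0010  (2)
  1001  (9)
  0011  (3)
  0011  (3)
  ----
  1101  (13)
The nim-sum is 13 ≠ 0, so this is an N-position: the player to move can win.

Winning position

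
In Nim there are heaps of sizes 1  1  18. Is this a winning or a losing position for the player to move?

Winning position

Nim-sum: 1 ⊕ 1 ⊕ 18 = 18.
The nim-sum is 18 ≠ 0, so this is an N-position: the player to move can win.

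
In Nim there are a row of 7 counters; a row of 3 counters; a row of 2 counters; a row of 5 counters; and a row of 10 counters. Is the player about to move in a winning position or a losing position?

Winning position

Nim-sum: 7 XOR 3 XOR 2 XOR 5 XOR 10 = 9.
The nim-sum is 9 ≠ 0, so this is an N-position: the player to move can win.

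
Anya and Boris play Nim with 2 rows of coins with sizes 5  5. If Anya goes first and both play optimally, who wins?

Boris wins

Nim-sum: 5 ^ 5 = 0.
The nim-sum is 0, so this is a P-position: the player to move is in a losing position under optimal play; Anya is about to move from it and so loses — Boris wins.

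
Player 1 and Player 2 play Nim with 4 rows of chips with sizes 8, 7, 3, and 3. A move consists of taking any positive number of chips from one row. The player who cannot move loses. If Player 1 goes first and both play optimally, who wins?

Player 1 wins

Write each in binary and XOR column by column:
  1000  (8)
  0111  (7)
  0011  (3)
  0011  (3)
  ----
  1111  (15)
The nim-sum is 15 ≠ 0, so this is an N-position: the player to move can win; Player 1 has a winning move.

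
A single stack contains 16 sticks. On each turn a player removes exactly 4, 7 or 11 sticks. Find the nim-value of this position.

Compute g(0), g(1), … for moves {4, 7, 11}:
k:     0  1  2  3  4  5  6  7  8  9 10 11 12 13 14 15 16
g(k):  0  0  0  0  1  1  1  1  2  2  2  2  3  3  3  0  0
So g(16) = 0.

0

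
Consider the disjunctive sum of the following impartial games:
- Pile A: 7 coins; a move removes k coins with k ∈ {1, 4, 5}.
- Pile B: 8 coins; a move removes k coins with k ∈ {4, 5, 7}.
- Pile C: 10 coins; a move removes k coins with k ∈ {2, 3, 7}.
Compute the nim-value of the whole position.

Build the Grundy sequence for pile A with g(k) = mex{g(k−s) : s ∈ {1, 4, 5}, s ≤ k}:
g(0) = mex{} = 0
g(1) = mex{0} = 1
g(2) = mex{1} = 0
g(3) = mex{0} = 1
g(4) = mex{0,1} = 2
g(5) = mex{0,1,2} = 3
g(6) = mex{0,1,3} = 2
g(7) = mex{0,1,2} = 3
So g(7) = 3.
Build the Grundy sequence for pile B with g(k) = mex{g(k−s) : s ∈ {4, 5, 7}, s ≤ k}:
k:     0  1  2  3  4  5  6  7  8
g(k):  0  0  0  0  1  1  1  1  2
So g(8) = 2.
Build the Grundy sequence for pile C with g(k) = mex{g(k−s) : s ∈ {2, 3, 7}, s ≤ k}:
g(0) = mex{} = 0
g(1) = mex{} = 0
g(2) = mex{0} = 1
g(3) = mex{0} = 1
g(4) = mex{0,1} = 2
g(5) = mex{1} = 0
g(6) = mex{1,2} = 0
g(7) = mex{0,2} = 1
g(8) = mex{0} = 1
g(9) = mex{0,1} = 2
g(10) = mex{1} = 0
So g(10) = 0.
The value of a disjunctive sum is the nim-sum of the parts.
Combined value = 3 XOR 2 XOR 0 = 1.

1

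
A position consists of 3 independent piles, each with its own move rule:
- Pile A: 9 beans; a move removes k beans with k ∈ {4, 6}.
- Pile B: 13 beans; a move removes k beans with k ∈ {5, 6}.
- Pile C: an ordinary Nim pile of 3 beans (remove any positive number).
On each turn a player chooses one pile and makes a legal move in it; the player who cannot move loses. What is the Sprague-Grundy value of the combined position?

For pile A, compute g(0), g(1), … with moves {4, 6}:
g(0) = mex{} = 0
g(1) = mex{} = 0
g(2) = mex{} = 0
g(3) = mex{} = 0
g(4) = mex{0} = 1
g(5) = mex{0} = 1
g(6) = mex{0} = 1
g(7) = mex{0} = 1
g(8) = mex{0,1} = 2
g(9) = mex{0,1} = 2
So g(9) = 2.
For pile B, compute g(0), g(1), … with moves {5, 6}:
k:     0  1  2  3  4  5  6  7  8  9 10 11 12 13
g(k):  0  0  0  0  0  1  1  1  1  1  2  0  0  0
So g(13) = 0.
Pile C is a plain Nim pile of size 3, so its Grundy value is 3.
The value of a disjunctive sum is the nim-sum of the parts.
Combined value = 2 ⊕ 0 ⊕ 3 = 1.

1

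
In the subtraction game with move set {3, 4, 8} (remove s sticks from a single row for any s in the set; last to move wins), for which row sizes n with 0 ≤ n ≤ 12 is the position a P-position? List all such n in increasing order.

Grundy values for subtraction set {3, 4, 8}:
k:     0  1  2  3  4  5  6  7  8  9 10 11 12
g(k):  0  0  0  1  1  1  2  0  2  3  1  3  0
The P-positions (g = 0) in 0..12 are 0, 1, 2, 7, 12.

0, 1, 2, 7, 12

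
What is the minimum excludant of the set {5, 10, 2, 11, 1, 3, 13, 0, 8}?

The values 0, 1, 2, 3 are all present; 4 is the first non-negative integer missing from the set.

4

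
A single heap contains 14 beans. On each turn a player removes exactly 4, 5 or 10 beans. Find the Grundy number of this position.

Build the Grundy sequence with g(k) = mex{g(k−s) : s ∈ {4, 5, 10}, s ≤ k}:
k:     0  1  2  3  4  5  6  7  8  9 10 11 12 13 14
g(k):  0  0  0  0  1  1  1  1  2  0  2  2  3  1  3
So g(14) = 3.

3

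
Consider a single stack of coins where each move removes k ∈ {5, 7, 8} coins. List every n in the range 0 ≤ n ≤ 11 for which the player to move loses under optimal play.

0, 1, 2, 3, 4

Compute g(0), g(1), … for moves {5, 7, 8}:
g(0) = mex{} = 0
g(1) = mex{} = 0
g(2) = mex{} = 0
g(3) = mex{} = 0
g(4) = mex{} = 0
g(5) = mex{0} = 1
g(6) = mex{0} = 1
g(7) = mex{0} = 1
g(8) = mex{0} = 1
g(9) = mex{0} = 1
g(10) = mex{0,1} = 2
g(11) = mex{0,1} = 2
The P-positions (g = 0) in 0..11 are 0, 1, 2, 3, 4.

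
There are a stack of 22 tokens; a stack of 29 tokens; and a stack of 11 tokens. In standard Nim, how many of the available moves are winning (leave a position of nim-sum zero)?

0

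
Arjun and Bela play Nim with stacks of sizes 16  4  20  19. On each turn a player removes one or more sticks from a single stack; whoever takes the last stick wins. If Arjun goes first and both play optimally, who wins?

Arjun wins

Bitwise XOR of the heap sizes:
  10000  (16)
  00100  (4)
  10100  (20)
  10011  (19)
  -----
  10011  (19)
The nim-sum is 19 ≠ 0, so this is an N-position: the player to move can win; Arjun has a winning move.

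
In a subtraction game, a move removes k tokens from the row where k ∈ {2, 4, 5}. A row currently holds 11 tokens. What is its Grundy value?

2

Grundy values for subtraction set {2, 4, 5}:
k:     0  1  2  3  4  5  6  7  8  9 10 11
g(k):  0  0  1  1  2  2  3  0  0  1  1  2
So g(11) = 2.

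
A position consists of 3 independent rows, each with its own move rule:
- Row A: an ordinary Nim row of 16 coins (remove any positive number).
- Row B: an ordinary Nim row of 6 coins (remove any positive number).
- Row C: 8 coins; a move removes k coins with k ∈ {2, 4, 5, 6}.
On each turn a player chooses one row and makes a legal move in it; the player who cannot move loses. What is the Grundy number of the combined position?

22

Row A is a plain Nim row of size 16, so its Grundy value is 16.
Row B is a plain Nim row of size 6, so its Grundy value is 6.
Grundy values for row C (subtraction set {2, 4, 5, 6}):
g(0) = mex{} = 0
g(1) = mex{} = 0
g(2) = mex{0} = 1
g(3) = mex{0} = 1
g(4) = mex{0,1} = 2
g(5) = mex{0,1} = 2
g(6) = mex{0,1,2} = 3
g(7) = mex{0,1,2} = 3
g(8) = mex{1,2,3} = 0
So g(8) = 0.
By the Sprague-Grundy theorem, the Grundy value of a sum of independent games is the XOR of the component values.
Combined value = 16 XOR 6 XOR 0 = 22.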